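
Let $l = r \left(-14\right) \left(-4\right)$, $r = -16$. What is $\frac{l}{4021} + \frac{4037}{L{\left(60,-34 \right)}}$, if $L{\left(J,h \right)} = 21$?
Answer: $\frac{16213961}{84441} \approx 192.02$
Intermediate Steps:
$l = -896$ ($l = \left(-16\right) \left(-14\right) \left(-4\right) = 224 \left(-4\right) = -896$)
$\frac{l}{4021} + \frac{4037}{L{\left(60,-34 \right)}} = - \frac{896}{4021} + \frac{4037}{21} = \frac{16213961}{84441}$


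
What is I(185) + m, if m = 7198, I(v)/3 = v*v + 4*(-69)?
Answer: 109045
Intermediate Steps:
I(v) = -828 + 3*v² (I(v) = 3*(v*v + 4*(-69)) = 3*(v² - 276) = 3*(-276 + v²) = -828 + 3*v²)
I(185) + m = (-828 + 3*185²) + 7198 = (-828 + 3*34225) + 7198 = (-828 + 102675) + 7198 = 101847 + 7198 = 109045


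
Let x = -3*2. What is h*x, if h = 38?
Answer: -228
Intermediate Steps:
x = -6
h*x = 38*(-6) = -228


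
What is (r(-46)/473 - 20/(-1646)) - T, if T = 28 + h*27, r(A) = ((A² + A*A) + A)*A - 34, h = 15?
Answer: -327054647/389279 ≈ -840.16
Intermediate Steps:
r(A) = -34 + A*(A + 2*A²) (r(A) = ((A² + A²) + A)*A - 34 = (2*A² + A)*A - 34 = (A + 2*A²)*A - 34 = A*(A + 2*A²) - 34 = -34 + A*(A + 2*A²))
T = 433 (T = 28 + 15*27 = 28 + 405 = 433)
(r(-46)/473 - 20/(-1646)) - T = ((-34 + (-46)² + 2*(-46)³)/473 - 20/(-1646)) - 1*433 = ((-34 + 2116 + 2*(-97336))*(1/473) - 20*(-1/1646)) - 433 = ((-34 + 2116 - 194672)*(1/473) + 10/823) - 433 = (-192590*1/473 + 10/823) - 433 = (-192590/473 + 10/823) - 433 = -158496840/389279 - 433 = -327054647/389279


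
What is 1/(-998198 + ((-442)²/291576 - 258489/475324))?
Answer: -17324133828/17292913552340785 ≈ -1.0018e-6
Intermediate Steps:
1/(-998198 + ((-442)²/291576 - 258489/475324)) = 1/(-998198 + (195364*(1/291576) - 258489*1/475324)) = 1/(-998198 + (48841/72894 - 258489/475324)) = 1/(-998198 + 2186501159/17324133828) = 1/(-17292913552340785/17324133828) = -17324133828/17292913552340785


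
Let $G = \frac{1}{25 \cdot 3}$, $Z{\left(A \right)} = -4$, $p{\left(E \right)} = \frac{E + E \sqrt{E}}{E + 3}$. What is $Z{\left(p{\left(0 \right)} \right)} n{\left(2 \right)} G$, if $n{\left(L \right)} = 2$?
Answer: $- \frac{8}{75} \approx -0.10667$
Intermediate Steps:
$p{\left(E \right)} = \frac{E + E^{\frac{3}{2}}}{3 + E}$
$G = \frac{1}{75} \approx 0.013333$
$Z{\left(p{\left(0 \right)} \right)} n{\left(2 \right)} G = \left(-4\right) 2 \cdot \frac{1}{75} = \left(-8\right) \frac{1}{75} = - \frac{8}{75}$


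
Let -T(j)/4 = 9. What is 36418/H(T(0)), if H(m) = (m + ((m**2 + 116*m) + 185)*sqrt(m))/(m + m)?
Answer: 2622096/7263061 - 1177758120*I/7263061 ≈ 0.36102 - 162.16*I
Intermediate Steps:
T(j) = -36 (T(j) = -4*9 = -36)
H(m) = (m + sqrt(m)*(185 + m**2 + 116*m))/(2*m) (H(m) = (m + (185 + m**2 + 116*m)*sqrt(m))/((2*m)) = (m + sqrt(m)*(185 + m**2 + 116*m))*(1/(2*m)) = (m + sqrt(m)*(185 + m**2 + 116*m))/(2*m))
36418/H(T(0)) = 36418/(((185 + sqrt(-36) + (-36)**2 + 116*(-36))/(2*sqrt(-36)))) = 36418/(((-I/6)*(185 + 6*I + 1296 - 4176)/2)) = 36418/(((-I/6)*(-2695 + 6*I)/2)) = 36418/((-I*(-2695 + 6*I)/12)) = 36418*(12*I*(-2695 - 6*I)/7263061) = 437016*I*(-2695 - 6*I)/7263061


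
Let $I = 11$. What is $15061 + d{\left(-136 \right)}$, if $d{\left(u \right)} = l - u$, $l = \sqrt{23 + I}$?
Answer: $15197 + \sqrt{34} \approx 15203.0$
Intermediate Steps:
$l = \sqrt{34}$ ($l = \sqrt{23 + 11} = \sqrt{34} \approx 5.8309$)
$d{\left(u \right)} = \sqrt{34} - u$
$15061 + d{\left(-136 \right)} = 15061 + \left(\sqrt{34} - -136\right) = 15061 + \left(\sqrt{34} + 136\right) = 15061 + \left(136 + \sqrt{34}\right) = 15197 + \sqrt{34}$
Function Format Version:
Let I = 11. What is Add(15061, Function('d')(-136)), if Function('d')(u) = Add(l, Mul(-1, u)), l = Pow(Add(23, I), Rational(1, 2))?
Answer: Add(15197, Pow(34, Rational(1, 2))) ≈ 15203.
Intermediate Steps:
l = Pow(34, Rational(1, 2)) (l = Pow(Add(23, 11), Rational(1, 2)) = Pow(34, Rational(1, 2)) ≈ 5.8309)
Function('d')(u) = Add(Pow(34, Rational(1, 2)), Mul(-1, u))
Add(15061, Function('d')(-136)) = Add(15061, Add(Pow(34, Rational(1, 2)), Mul(-1, -136))) = Add(15061, Add(Pow(34, Rational(1, 2)), 136)) = Add(15061, Add(136, Pow(34, Rational(1, 2)))) = Add(15197, Pow(34, Rational(1, 2)))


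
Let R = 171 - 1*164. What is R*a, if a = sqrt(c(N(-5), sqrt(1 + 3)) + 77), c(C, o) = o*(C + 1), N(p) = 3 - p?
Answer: 7*sqrt(95) ≈ 68.228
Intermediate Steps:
c(C, o) = o*(1 + C)
R = 7 (R = 171 - 164 = 7)
a = sqrt(95) (a = sqrt(sqrt(1 + 3)*(1 + (3 - 1*(-5))) + 77) = sqrt(sqrt(4)*(1 + (3 + 5)) + 77) = sqrt(2*(1 + 8) + 77) = sqrt(2*9 + 77) = sqrt(18 + 77) = sqrt(95) ≈ 9.7468)
R*a = 7*sqrt(95)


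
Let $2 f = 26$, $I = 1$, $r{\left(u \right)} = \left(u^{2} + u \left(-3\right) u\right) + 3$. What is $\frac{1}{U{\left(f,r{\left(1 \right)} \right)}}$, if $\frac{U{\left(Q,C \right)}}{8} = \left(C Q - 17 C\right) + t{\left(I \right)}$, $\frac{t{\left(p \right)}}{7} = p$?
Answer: $\frac{1}{24} \approx 0.041667$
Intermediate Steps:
$r{\left(u \right)} = 3 - 2 u^{2}$ ($r{\left(u \right)} = \left(u^{2} + - 3 u u\right) + 3 = \left(u^{2} - 3 u^{2}\right) + 3 = - 2 u^{2} + 3 = 3 - 2 u^{2}$)
$f = 13$ ($f = \frac{1}{2} \cdot 26 = 13$)
$t{\left(p \right)} = 7 p$
$U{\left(Q,C \right)} = 56 - 136 C + 8 C Q$ ($U{\left(Q,C \right)} = 8 \left(\left(C Q - 17 C\right) + 7 \cdot 1\right) = 8 \left(\left(- 17 C + C Q\right) + 7\right) = 8 \left(7 - 17 C + C Q\right) = 56 - 136 C + 8 C Q$)
$\frac{1}{U{\left(f,r{\left(1 \right)} \right)}} = \frac{1}{56 - 136 \left(3 - 2 \cdot 1^{2}\right) + 8 \left(3 - 2 \cdot 1^{2}\right) 13} = \frac{1}{56 - 136 \left(3 - 2\right) + 8 \left(3 - 2\right) 13} = \frac{1}{56 - 136 + 8 \cdot 1 \cdot 13} = \frac{1}{56 - 136 + 104} = \frac{1}{24}$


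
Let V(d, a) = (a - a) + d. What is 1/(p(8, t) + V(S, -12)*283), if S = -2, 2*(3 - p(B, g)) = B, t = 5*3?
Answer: -1/567 ≈ -0.0017637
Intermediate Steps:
t = 15
p(B, g) = 3 - B/2
V(d, a) = d (V(d, a) = 0 + d = d)
1/(p(8, t) + V(S, -12)*283) = 1/((3 - 1/2*8) - 2*283) = 1/((3 - 4) - 566) = 1/(-1 - 566) = 1/(-567) = -1/567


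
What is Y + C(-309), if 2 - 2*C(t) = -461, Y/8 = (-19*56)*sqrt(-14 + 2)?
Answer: 463/2 - 17024*I*sqrt(3) ≈ 231.5 - 29486.0*I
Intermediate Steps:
Y = -17024*I*sqrt(3) (Y = 8*((-19*56)*sqrt(-14 + 2)) = 8*(-2128*I*sqrt(3)) = -17024*I*sqrt(3) ≈ -29486.0*I)
C(t) = 463/2 (C(t) = 1 - 1/2*(-461) = 1 + 461/2 = 463/2)
Y + C(-309) = -17024*I*sqrt(3) + 463/2 = 463/2 - 17024*I*sqrt(3)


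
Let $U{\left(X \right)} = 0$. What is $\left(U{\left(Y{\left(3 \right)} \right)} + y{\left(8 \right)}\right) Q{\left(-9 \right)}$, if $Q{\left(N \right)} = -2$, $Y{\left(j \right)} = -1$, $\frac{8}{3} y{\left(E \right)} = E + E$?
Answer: $-12$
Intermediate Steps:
$y{\left(E \right)} = \frac{3 E}{4}$ ($y{\left(E \right)} = \frac{3 \left(E + E\right)}{8} = \frac{3 \cdot 2 E}{8} = \frac{3 E}{4}$)
$\left(U{\left(Y{\left(3 \right)} \right)} + y{\left(8 \right)}\right) Q{\left(-9 \right)} = \left(0 + \frac{3}{4} \cdot 8\right) \left(-2\right) = \left(0 + 6\right) \left(-2\right) = 6 \left(-2\right) = -12$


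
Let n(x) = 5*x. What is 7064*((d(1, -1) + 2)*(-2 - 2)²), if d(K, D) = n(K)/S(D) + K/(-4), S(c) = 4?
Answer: 339072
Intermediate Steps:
d(K, D) = K (d(K, D) = (5*K)/4 + K/(-4) = (5*K)*(¼) + K*(-¼) = 5*K/4 - K/4 = K)
7064*((d(1, -1) + 2)*(-2 - 2)²) = 7064*((1 + 2)*(-2 - 2)²) = 7064*(3*(-4)²) = 7064*(3*16) = 7064*48 = 339072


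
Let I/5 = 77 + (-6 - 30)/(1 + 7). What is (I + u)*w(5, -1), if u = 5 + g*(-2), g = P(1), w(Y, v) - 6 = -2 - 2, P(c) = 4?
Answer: 719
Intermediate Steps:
w(Y, v) = 2 (w(Y, v) = 6 + (-2 - 2) = 6 - 4 = 2)
g = 4
u = -3 (u = 5 + 4*(-2) = 5 - 8 = -3)
I = 725/2 (I = 5*(77 + (-6 - 30)/(1 + 7)) = 5*(77 - 36/8) = 5*(77 - 36*⅛) = 5*(77 - 9/2) = 5*(145/2) = 725/2 ≈ 362.50)
(I + u)*w(5, -1) = (725/2 - 3)*2 = (719/2)*2 = 719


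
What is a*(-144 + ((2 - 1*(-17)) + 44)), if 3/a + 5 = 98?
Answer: -81/31 ≈ -2.6129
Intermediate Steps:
a = 1/31 (a = 3/(-5 + 98) = 3/93 = 3*(1/93) = 1/31 ≈ 0.032258)
a*(-144 + ((2 - 1*(-17)) + 44)) = (-144 + ((2 - 1*(-17)) + 44))/31 = (-144 + ((2 + 17) + 44))/31 = (-144 + (19 + 44))/31 = (-144 + 63)/31 = (1/31)*(-81) = -81/31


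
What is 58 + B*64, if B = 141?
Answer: 9082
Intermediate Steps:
58 + B*64 = 58 + 141*64 = 58 + 9024 = 9082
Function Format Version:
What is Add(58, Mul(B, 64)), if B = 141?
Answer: 9082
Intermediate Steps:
Add(58, Mul(B, 64)) = Add(58, Mul(141, 64)) = Add(58, 9024) = 9082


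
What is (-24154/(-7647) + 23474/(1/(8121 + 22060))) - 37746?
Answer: 5417372248210/7647 ≈ 7.0843e+8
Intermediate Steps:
(-24154/(-7647) + 23474/(1/(8121 + 22060))) - 37746 = (-24154*(-1/7647) + 23474/(1/30181)) - 37746 = (24154/7647 + 23474/(1/30181)) - 37746 = (24154/7647 + 23474*30181) - 37746 = (24154/7647 + 708468794) - 37746 = 5417660891872/7647 - 37746 = 5417372248210/7647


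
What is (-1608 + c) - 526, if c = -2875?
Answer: -5009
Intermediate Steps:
(-1608 + c) - 526 = (-1608 - 2875) - 526 = -4483 - 526 = -5009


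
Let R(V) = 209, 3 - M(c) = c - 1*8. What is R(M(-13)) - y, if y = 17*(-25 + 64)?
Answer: -454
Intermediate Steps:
y = 663 (y = 17*39 = 663)
M(c) = 11 - c (M(c) = 3 - (c - 1*8) = 3 - (c - 8) = 3 - (-8 + c) = 3 + (8 - c) = 11 - c)
R(M(-13)) - y = 209 - 1*663 = 209 - 663 = -454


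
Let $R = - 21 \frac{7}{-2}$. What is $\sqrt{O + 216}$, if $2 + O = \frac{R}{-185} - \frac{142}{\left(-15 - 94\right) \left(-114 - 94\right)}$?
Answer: $\frac{\sqrt{234853560629610}}{1048580} \approx 14.615$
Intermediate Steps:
$R = \frac{147}{2}$ ($R = - 21 \cdot 7 \left(- \frac{1}{2}\right) = \left(-21\right) \left(- \frac{7}{2}\right) = \frac{147}{2} \approx 73.5$)
$O = - \frac{5040651}{2097160}$ ($O = -2 - \left(\frac{147}{370} + 142 \frac{1}{\left(-114 - 94\right) \left(-15 - 94\right)}\right) = -2 - \left(\frac{147}{370} + \frac{142}{\left(-109\right) \left(-208\right)}\right) = -2 - \left(\frac{147}{370} + \frac{142}{22672}\right) = -2 - \frac{846331}{2097160} = - \frac{5040651}{2097160} \approx -2.4036$)
$\sqrt{O + 216} = \sqrt{- \frac{5040651}{2097160} + 216} = \sqrt{\frac{447945909}{2097160}} = \frac{\sqrt{234853560629610}}{1048580}$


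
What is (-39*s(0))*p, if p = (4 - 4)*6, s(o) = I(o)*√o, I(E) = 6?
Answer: 0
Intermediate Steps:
s(o) = 6*√o
p = 0 (p = 0*6 = 0)
(-39*s(0))*p = -234*√0*0 = -234*0*0 = -39*0*0 = 0*0 = 0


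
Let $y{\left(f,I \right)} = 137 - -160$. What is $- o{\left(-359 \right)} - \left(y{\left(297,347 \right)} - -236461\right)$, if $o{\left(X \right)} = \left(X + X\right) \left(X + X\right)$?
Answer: $-752282$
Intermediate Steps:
$y{\left(f,I \right)} = 297$ ($y{\left(f,I \right)} = 137 + 160 = 297$)
$o{\left(X \right)} = 4 X^{2}$ ($o{\left(X \right)} = 2 X 2 X = 4 X^{2}$)
$- o{\left(-359 \right)} - \left(y{\left(297,347 \right)} - -236461\right) = - 4 \left(-359\right)^{2} - \left(297 - -236461\right) = - 4 \cdot 128881 - \left(297 + 236461\right) = \left(-1\right) 515524 - 236758 = -515524 - 236758 = -752282$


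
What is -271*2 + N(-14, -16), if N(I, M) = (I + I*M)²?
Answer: 43558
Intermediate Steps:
-271*2 + N(-14, -16) = -271*2 + (-14)²*(1 - 16)² = -542 + 196*(-15)² = -542 + 196*225 = -542 + 44100 = 43558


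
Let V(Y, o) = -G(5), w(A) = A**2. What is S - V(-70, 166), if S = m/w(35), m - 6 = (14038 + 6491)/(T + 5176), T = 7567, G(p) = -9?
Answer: -140394588/15610175 ≈ -8.9938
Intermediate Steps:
V(Y, o) = 9 (V(Y, o) = -1*(-9) = 9)
m = 96987/12743 (m = 6 + (14038 + 6491)/(7567 + 5176) = 6 + 20529/12743 = 96987/12743 ≈ 7.6110)
S = 96987/15610175 (S = 96987/(12743*(35**2)) = (96987/12743)/1225 = (96987/12743)*(1/1225) = 96987/15610175 ≈ 0.0062131)
S - V(-70, 166) = 96987/15610175 - 1*9 = 96987/15610175 - 9 = -140394588/15610175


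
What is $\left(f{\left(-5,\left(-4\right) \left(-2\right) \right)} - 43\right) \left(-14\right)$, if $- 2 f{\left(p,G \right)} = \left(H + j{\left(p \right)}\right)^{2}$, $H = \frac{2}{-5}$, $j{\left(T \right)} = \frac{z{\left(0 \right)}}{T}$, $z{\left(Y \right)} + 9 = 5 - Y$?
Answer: $\frac{15078}{25} \approx 603.12$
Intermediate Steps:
$z{\left(Y \right)} = -4 - Y$ ($z{\left(Y \right)} = -9 - \left(-5 + Y\right) = -4 - Y$)
$j{\left(T \right)} = - \frac{4}{T}$ ($j{\left(T \right)} = \frac{-4 - 0}{T} = \frac{-4 + 0}{T} = - \frac{4}{T}$)
$H = - \frac{2}{5}$ ($H = 2 \left(- \frac{1}{5}\right) = - \frac{2}{5} \approx -0.4$)
$f{\left(p,G \right)} = - \frac{\left(- \frac{2}{5} - \frac{4}{p}\right)^{2}}{2}$
$\left(f{\left(-5,\left(-4\right) \left(-2\right) \right)} - 43\right) \left(-14\right) = \left(- \frac{2 \left(10 - 5\right)^{2}}{25 \cdot 25} - 43\right) \left(-14\right) = \left(\left(- \frac{2}{25}\right) \frac{1}{25} \cdot 5^{2} - 43\right) \left(-14\right) = \left(\left(- \frac{2}{25}\right) \frac{1}{25} \cdot 25 - 43\right) \left(-14\right) = \left(- \frac{2}{25} - 43\right) \left(-14\right) = \left(- \frac{1077}{25}\right) \left(-14\right) = \frac{15078}{25}$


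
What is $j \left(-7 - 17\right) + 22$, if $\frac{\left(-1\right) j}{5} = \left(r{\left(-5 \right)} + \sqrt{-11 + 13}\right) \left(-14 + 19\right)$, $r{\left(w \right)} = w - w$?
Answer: $22 + 600 \sqrt{2} \approx 870.53$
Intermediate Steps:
$r{\left(w \right)} = 0$
$j = - 25 \sqrt{2}$ ($j = - 5 \left(0 + \sqrt{-11 + 13}\right) \left(-14 + 19\right) = - 5 \left(0 + \sqrt{2}\right) 5 = - 5 \sqrt{2} \cdot 5 = - 5 \cdot 5 \sqrt{2} = - 25 \sqrt{2} \approx -35.355$)
$j \left(-7 - 17\right) + 22 = - 25 \sqrt{2} \left(-7 - 17\right) + 22 = - 25 \sqrt{2} \left(-24\right) + 22 = 600 \sqrt{2} + 22 = 22 + 600 \sqrt{2}$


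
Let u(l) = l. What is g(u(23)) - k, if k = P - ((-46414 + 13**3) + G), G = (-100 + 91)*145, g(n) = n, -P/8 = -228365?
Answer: -1872419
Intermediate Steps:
P = 1826920 (P = -8*(-228365) = 1826920)
G = -1305 (G = -9*145 = -1305)
k = 1872442 (k = 1826920 - ((-46414 + 13**3) - 1305) = 1826920 - ((-46414 + 2197) - 1305) = 1826920 - (-44217 - 1305) = 1826920 - 1*(-45522) = 1826920 + 45522 = 1872442)
g(u(23)) - k = 23 - 1*1872442 = 23 - 1872442 = -1872419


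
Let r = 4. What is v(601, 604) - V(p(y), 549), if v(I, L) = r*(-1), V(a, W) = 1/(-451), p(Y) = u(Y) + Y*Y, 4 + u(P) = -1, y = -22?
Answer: -1803/451 ≈ -3.9978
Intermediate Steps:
u(P) = -5 (u(P) = -4 - 1 = -5)
p(Y) = -5 + Y² (p(Y) = -5 + Y*Y = -5 + Y²)
V(a, W) = -1/451
v(I, L) = -4 (v(I, L) = 4*(-1) = -4)
v(601, 604) - V(p(y), 549) = -4 - 1*(-1/451) = -4 + 1/451 = -1803/451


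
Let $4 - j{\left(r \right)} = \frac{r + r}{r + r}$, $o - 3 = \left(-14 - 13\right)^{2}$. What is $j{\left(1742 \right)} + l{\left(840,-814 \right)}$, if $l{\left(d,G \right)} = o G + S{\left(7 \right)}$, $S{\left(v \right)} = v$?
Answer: $-595838$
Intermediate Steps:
$o = 732$ ($o = 3 + \left(-14 - 13\right)^{2} = 3 + \left(-27\right)^{2} = 3 + 729 = 732$)
$l{\left(d,G \right)} = 7 + 732 G$ ($l{\left(d,G \right)} = 732 G + 7 = 7 + 732 G$)
$j{\left(r \right)} = 3$ ($j{\left(r \right)} = 4 - \frac{r + r}{r + r} = 4 - \frac{2 r}{2 r} = 4 - 2 r \frac{1}{2 r} = 4 - 1 = 3$)
$j{\left(1742 \right)} + l{\left(840,-814 \right)} = 3 + \left(7 + 732 \left(-814\right)\right) = 3 + \left(7 - 595848\right) = 3 - 595841 = -595838$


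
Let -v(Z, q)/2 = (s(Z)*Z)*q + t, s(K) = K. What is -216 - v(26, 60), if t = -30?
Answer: 80844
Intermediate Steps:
v(Z, q) = 60 - 2*q*Z² (v(Z, q) = -2*((Z*Z)*q - 30) = -2*(Z²*q - 30) = -2*(q*Z² - 30) = -2*(-30 + q*Z²) = 60 - 2*q*Z²)
-216 - v(26, 60) = -216 - (60 - 2*60*26²) = -216 - (60 - 2*60*676) = -216 - (60 - 81120) = -216 - 1*(-81060) = -216 + 81060 = 80844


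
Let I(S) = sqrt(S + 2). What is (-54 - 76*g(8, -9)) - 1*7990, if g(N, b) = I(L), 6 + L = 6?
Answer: -8044 - 76*sqrt(2) ≈ -8151.5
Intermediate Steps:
L = 0 (L = -6 + 6 = 0)
I(S) = sqrt(2 + S)
g(N, b) = sqrt(2) (g(N, b) = sqrt(2 + 0) = sqrt(2))
(-54 - 76*g(8, -9)) - 1*7990 = (-54 - 76*sqrt(2)) - 1*7990 = (-54 - 76*sqrt(2)) - 7990 = -8044 - 76*sqrt(2)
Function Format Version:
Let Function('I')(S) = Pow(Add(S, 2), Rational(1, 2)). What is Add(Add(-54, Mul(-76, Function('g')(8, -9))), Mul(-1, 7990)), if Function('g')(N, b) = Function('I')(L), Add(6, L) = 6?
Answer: Add(-8044, Mul(-76, Pow(2, Rational(1, 2)))) ≈ -8151.5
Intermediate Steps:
L = 0 (L = Add(-6, 6) = 0)
Function('I')(S) = Pow(Add(2, S), Rational(1, 2))
Function('g')(N, b) = Pow(2, Rational(1, 2)) (Function('g')(N, b) = Pow(Add(2, 0), Rational(1, 2)) = Pow(2, Rational(1, 2)))
Add(Add(-54, Mul(-76, Function('g')(8, -9))), Mul(-1, 7990)) = Add(Add(-54, Mul(-76, Pow(2, Rational(1, 2)))), Mul(-1, 7990)) = Add(Add(-54, Mul(-76, Pow(2, Rational(1, 2)))), -7990) = Add(-8044, Mul(-76, Pow(2, Rational(1, 2))))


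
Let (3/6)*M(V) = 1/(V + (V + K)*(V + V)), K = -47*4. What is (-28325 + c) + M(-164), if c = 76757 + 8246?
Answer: 3267259989/57646 ≈ 56678.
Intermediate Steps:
K = -188
c = 85003
M(V) = 2/(V + 2*V*(-188 + V)) (M(V) = 2/(V + (V - 188)*(V + V)) = 2/(V + (-188 + V)*(2*V)) = 2/(V + 2*V*(-188 + V)))
(-28325 + c) + M(-164) = (-28325 + 85003) + 2/(-164*(-375 + 2*(-164))) = 56678 + 2*(-1/164)/(-375 - 328) = 56678 + 2*(-1/164)/(-703) = 56678 + 2*(-1/164)*(-1/703) = 56678 + 1/57646 = 3267259989/57646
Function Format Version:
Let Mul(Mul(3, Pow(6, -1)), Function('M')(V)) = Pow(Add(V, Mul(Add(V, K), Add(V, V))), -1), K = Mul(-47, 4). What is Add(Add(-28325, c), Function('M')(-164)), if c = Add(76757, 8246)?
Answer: Rational(3267259989, 57646) ≈ 56678.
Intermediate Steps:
K = -188
c = 85003
Function('M')(V) = Mul(2, Pow(Add(V, Mul(2, V, Add(-188, V))), -1)) (Function('M')(V) = Mul(2, Pow(Add(V, Mul(Add(V, -188), Add(V, V))), -1)) = Mul(2, Pow(Add(V, Mul(Add(-188, V), Mul(2, V))), -1)) = Mul(2, Pow(Add(V, Mul(2, V, Add(-188, V))), -1)))
Add(Add(-28325, c), Function('M')(-164)) = Add(Add(-28325, 85003), Mul(2, Pow(-164, -1), Pow(Add(-375, Mul(2, -164)), -1))) = Add(56678, Mul(2, Rational(-1, 164), Pow(Add(-375, -328), -1))) = Add(56678, Mul(2, Rational(-1, 164), Pow(-703, -1))) = Add(56678, Mul(2, Rational(-1, 164), Rational(-1, 703))) = Add(56678, Rational(1, 57646)) = Rational(3267259989, 57646)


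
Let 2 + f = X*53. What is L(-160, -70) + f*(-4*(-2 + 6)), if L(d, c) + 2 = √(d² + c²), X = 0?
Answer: 30 + 10*√305 ≈ 204.64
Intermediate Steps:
f = -2 (f = -2 + 0*53 = -2 + 0 = -2)
L(d, c) = -2 + √(c² + d²) (L(d, c) = -2 + √(d² + c²) = -2 + √(c² + d²))
L(-160, -70) + f*(-4*(-2 + 6)) = (-2 + √((-70)² + (-160)²)) - (-8)*(-2 + 6) = (-2 + √(4900 + 25600)) - (-8)*4 = (-2 + √30500) - 2*(-16) = (-2 + 10*√305) + 32 = 30 + 10*√305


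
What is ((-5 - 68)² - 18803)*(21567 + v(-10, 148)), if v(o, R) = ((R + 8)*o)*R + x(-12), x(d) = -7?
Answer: 2820377680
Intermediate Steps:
v(o, R) = -7 + R*o*(8 + R) (v(o, R) = ((R + 8)*o)*R - 7 = ((8 + R)*o)*R - 7 = (o*(8 + R))*R - 7 = R*o*(8 + R) - 7 = -7 + R*o*(8 + R))
((-5 - 68)² - 18803)*(21567 + v(-10, 148)) = ((-5 - 68)² - 18803)*(21567 + (-7 - 10*148² + 8*148*(-10))) = ((-73)² - 18803)*(21567 + (-7 - 10*21904 - 11840)) = (5329 - 18803)*(21567 + (-7 - 219040 - 11840)) = -13474*(21567 - 230887) = -13474*(-209320) = 2820377680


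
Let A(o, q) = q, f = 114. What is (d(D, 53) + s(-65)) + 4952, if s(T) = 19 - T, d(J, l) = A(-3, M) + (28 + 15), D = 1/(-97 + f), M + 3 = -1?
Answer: 5075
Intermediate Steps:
M = -4 (M = -3 - 1 = -4)
D = 1/17 (D = 1/(-97 + 114) = 1/17 ≈ 0.058824)
d(J, l) = 39 (d(J, l) = -4 + (28 + 15) = -4 + 43 = 39)
(d(D, 53) + s(-65)) + 4952 = (39 + (19 - 1*(-65))) + 4952 = (39 + (19 + 65)) + 4952 = (39 + 84) + 4952 = 123 + 4952 = 5075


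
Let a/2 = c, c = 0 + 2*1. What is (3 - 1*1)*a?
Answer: 8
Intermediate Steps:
c = 2 (c = 0 + 2 = 2)
a = 4 (a = 2*2 = 4)
(3 - 1*1)*a = (3 - 1*1)*4 = (3 - 1)*4 = 2*4 = 8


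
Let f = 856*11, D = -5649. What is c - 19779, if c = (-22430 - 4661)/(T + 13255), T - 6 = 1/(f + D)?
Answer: -988145936249/49954188 ≈ -19781.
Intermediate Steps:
f = 9416
T = 22603/3767 (T = 6 + 1/(9416 - 5649) = 6 + 1/3767 = 22603/3767 ≈ 6.0003)
c = -102051797/49954188 (c = (-22430 - 4661)/(22603/3767 + 13255) = -27091/49954188/3767 = -27091*3767/49954188 = -102051797/49954188 ≈ -2.0429)
c - 19779 = -102051797/49954188 - 19779 = -988145936249/49954188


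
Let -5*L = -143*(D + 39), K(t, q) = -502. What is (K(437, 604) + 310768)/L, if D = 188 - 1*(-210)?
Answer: 141030/5681 ≈ 24.825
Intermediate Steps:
D = 398 (D = 188 + 210 = 398)
L = 62491/5 (L = -(-143)*(398 + 39)/5 = -(-143)*437/5 = -1/5*(-62491) = 62491/5 ≈ 12498.)
(K(437, 604) + 310768)/L = (-502 + 310768)/(62491/5) = 310266*(5/62491) = 141030/5681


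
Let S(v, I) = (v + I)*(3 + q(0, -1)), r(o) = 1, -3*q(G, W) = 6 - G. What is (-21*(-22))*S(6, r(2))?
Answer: 3234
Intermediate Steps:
q(G, W) = -2 + G/3 (q(G, W) = -(6 - G)/3 = -2 + G/3)
S(v, I) = I + v (S(v, I) = (v + I)*(3 + (-2 + (⅓)*0)) = (I + v)*(3 + (-2 + 0)) = (I + v)*(3 - 2) = (I + v)*1 = I + v)
(-21*(-22))*S(6, r(2)) = (-21*(-22))*(1 + 6) = 462*7 = 3234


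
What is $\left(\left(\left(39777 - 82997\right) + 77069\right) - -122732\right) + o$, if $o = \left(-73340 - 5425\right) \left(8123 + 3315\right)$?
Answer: $-900757489$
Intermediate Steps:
$o = -900914070$ ($o = \left(-78765\right) 11438 = -900914070$)
$\left(\left(\left(39777 - 82997\right) + 77069\right) - -122732\right) + o = \left(\left(\left(39777 - 82997\right) + 77069\right) - -122732\right) - 900914070 = \left(\left(-43220 + 77069\right) + 122732\right) - 900914070 = \left(33849 + 122732\right) - 900914070 = 156581 - 900914070 = -900757489$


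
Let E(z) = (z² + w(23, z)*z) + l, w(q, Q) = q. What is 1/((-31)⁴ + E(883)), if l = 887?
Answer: 1/1724406 ≈ 5.7991e-7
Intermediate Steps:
E(z) = 887 + z² + 23*z (E(z) = (z² + 23*z) + 887 = 887 + z² + 23*z)
1/((-31)⁴ + E(883)) = 1/((-31)⁴ + (887 + 883² + 23*883)) = 1/(923521 + (887 + 779689 + 20309)) = 1/(923521 + 800885) = 1/1724406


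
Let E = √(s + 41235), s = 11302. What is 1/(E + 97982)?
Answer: 97982/9600419787 - √52537/9600419787 ≈ 1.0182e-5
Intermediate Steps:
E = √52537 (E = √(11302 + 41235) = √52537 ≈ 229.21)
1/(E + 97982) = 1/(√52537 + 97982) = 1/(97982 + √52537)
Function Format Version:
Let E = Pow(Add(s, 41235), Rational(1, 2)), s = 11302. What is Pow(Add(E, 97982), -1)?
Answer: Add(Rational(97982, 9600419787), Mul(Rational(-1, 9600419787), Pow(52537, Rational(1, 2)))) ≈ 1.0182e-5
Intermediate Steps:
E = Pow(52537, Rational(1, 2)) (E = Pow(Add(11302, 41235), Rational(1, 2)) = Pow(52537, Rational(1, 2)) ≈ 229.21)
Pow(Add(E, 97982), -1) = Pow(Add(Pow(52537, Rational(1, 2)), 97982), -1) = Pow(Add(97982, Pow(52537, Rational(1, 2))), -1)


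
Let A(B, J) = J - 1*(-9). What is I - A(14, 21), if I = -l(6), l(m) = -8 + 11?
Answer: -33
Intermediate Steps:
A(B, J) = 9 + J (A(B, J) = J + 9 = 9 + J)
l(m) = 3
I = -3 (I = -1*3 = -3)
I - A(14, 21) = -3 - (9 + 21) = -3 - 1*30 = -3 - 30 = -33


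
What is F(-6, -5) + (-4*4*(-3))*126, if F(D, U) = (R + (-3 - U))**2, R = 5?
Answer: 6097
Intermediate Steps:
F(D, U) = (2 - U)**2 (F(D, U) = (5 + (-3 - U))**2 = (2 - U)**2)
F(-6, -5) + (-4*4*(-3))*126 = (-2 - 5)**2 + (-4*4*(-3))*126 = (-7)**2 - 16*(-3)*126 = 49 + 48*126 = 49 + 6048 = 6097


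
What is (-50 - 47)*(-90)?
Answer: 8730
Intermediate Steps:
(-50 - 47)*(-90) = -97*(-90) = 8730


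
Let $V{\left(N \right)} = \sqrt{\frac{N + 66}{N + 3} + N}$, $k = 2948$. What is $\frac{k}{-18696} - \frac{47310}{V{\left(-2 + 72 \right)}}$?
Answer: $- \frac{737}{4674} - \frac{23655 \sqrt{382958}}{2623} \approx -5581.0$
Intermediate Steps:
$V{\left(N \right)} = \sqrt{N + \frac{66 + N}{3 + N}}$ ($V{\left(N \right)} = \sqrt{\frac{66 + N}{3 + N} + N} = \sqrt{N + \frac{66 + N}{3 + N}}$)
$\frac{k}{-18696} - \frac{47310}{V{\left(-2 + 72 \right)}} = \frac{2948}{-18696} - \frac{47310}{\sqrt{\frac{66 + \left(-2 + 72\right) + \left(-2 + 72\right) \left(3 + \left(-2 + 72\right)\right)}{3 + \left(-2 + 72\right)}}} = 2948 \left(- \frac{1}{18696}\right) - \frac{47310}{\sqrt{\frac{66 + 70 + 70 \left(3 + 70\right)}{3 + 70}}} = - \frac{737}{4674} - \frac{47310}{\sqrt{\frac{66 + 70 + 70 \cdot 73}{73}}} = - \frac{737}{4674} - \frac{47310}{\sqrt{\frac{66 + 70 + 5110}{73}}} = - \frac{737}{4674} - \frac{47310}{\sqrt{\frac{1}{73} \cdot 5246}} = - \frac{737}{4674} - \frac{47310}{\sqrt{\frac{5246}{73}}} = - \frac{737}{4674} - \frac{47310}{\frac{1}{73} \sqrt{382958}} = - \frac{737}{4674} - 47310 \frac{\sqrt{382958}}{5246} = - \frac{737}{4674} - \frac{23655 \sqrt{382958}}{2623}$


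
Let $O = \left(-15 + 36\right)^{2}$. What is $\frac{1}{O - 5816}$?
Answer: $- \frac{1}{5375} \approx -0.00018605$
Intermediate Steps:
$O = 441$ ($O = 21^{2} = 441$)
$\frac{1}{O - 5816} = \frac{1}{441 - 5816} = \frac{1}{-5375} = - \frac{1}{5375}$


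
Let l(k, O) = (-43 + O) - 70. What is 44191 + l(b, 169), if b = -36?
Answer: 44247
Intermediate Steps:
l(k, O) = -113 + O
44191 + l(b, 169) = 44191 + (-113 + 169) = 44191 + 56 = 44247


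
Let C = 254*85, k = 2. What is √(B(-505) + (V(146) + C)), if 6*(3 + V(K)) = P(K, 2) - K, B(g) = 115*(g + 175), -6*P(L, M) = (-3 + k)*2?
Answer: I*√589942/6 ≈ 128.01*I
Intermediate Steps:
P(L, M) = ⅓ (P(L, M) = -(-3 + 2)*2/6 = -(-1)*2/6 = -⅙*(-2) = ⅓)
C = 21590
B(g) = 20125 + 115*g (B(g) = 115*(175 + g) = 20125 + 115*g)
V(K) = -53/18 - K/6 (V(K) = -3 + (⅓ - K)/6 = -3 + (1/18 - K/6) = -53/18 - K/6)
√(B(-505) + (V(146) + C)) = √((20125 + 115*(-505)) + ((-53/18 - ⅙*146) + 21590)) = √((20125 - 58075) + ((-53/18 - 73/3) + 21590)) = √(-37950 + (-491/18 + 21590)) = √(-37950 + 388129/18) = √(-294971/18) = I*√589942/6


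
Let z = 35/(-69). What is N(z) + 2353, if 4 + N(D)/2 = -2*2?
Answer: 2337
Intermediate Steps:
z = -35/69 (z = 35*(-1/69) = -35/69 ≈ -0.50725)
N(D) = -16 (N(D) = -8 + 2*(-2*2) = -8 + 2*(-4) = -8 - 8 = -16)
N(z) + 2353 = -16 + 2353 = 2337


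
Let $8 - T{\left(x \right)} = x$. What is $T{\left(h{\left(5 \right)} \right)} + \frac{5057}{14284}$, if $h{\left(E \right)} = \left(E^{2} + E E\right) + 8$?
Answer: $- \frac{709143}{14284} \approx -49.646$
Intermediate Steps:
$h{\left(E \right)} = 8 + 2 E^{2}$ ($h{\left(E \right)} = \left(E^{2} + E^{2}\right) + 8 = 2 E^{2} + 8 = 8 + 2 E^{2}$)
$T{\left(x \right)} = 8 - x$
$T{\left(h{\left(5 \right)} \right)} + \frac{5057}{14284} = \left(8 - \left(8 + 2 \cdot 5^{2}\right)\right) + \frac{5057}{14284} = \left(8 - \left(8 + 2 \cdot 25\right)\right) + 5057 \cdot \frac{1}{14284} = \left(8 - \left(8 + 50\right)\right) + \frac{5057}{14284} = \left(8 - 58\right) + \frac{5057}{14284} = -50 + \frac{5057}{14284} = - \frac{709143}{14284}$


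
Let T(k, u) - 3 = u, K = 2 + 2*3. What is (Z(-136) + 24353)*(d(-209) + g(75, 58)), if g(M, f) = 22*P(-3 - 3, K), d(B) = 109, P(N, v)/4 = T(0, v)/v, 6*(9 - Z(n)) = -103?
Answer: 16821625/3 ≈ 5.6072e+6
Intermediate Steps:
Z(n) = 157/6 (Z(n) = 9 - 1/6*(-103) = 9 + 103/6 = 157/6)
K = 8 (K = 2 + 6 = 8)
T(k, u) = 3 + u
P(N, v) = 4*(3 + v)/v (P(N, v) = 4*((3 + v)/v) = 4*(3 + v)/v)
g(M, f) = 121 (g(M, f) = 22*(4 + 12/8) = 22*(4 + 12*(1/8)) = 22*(4 + 3/2) = 22*(11/2) = 121)
(Z(-136) + 24353)*(d(-209) + g(75, 58)) = (157/6 + 24353)*(109 + 121) = (146275/6)*230 = 16821625/3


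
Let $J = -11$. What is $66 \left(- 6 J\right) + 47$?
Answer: $4403$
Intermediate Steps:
$66 \left(- 6 J\right) + 47 = 66 \left(\left(-6\right) \left(-11\right)\right) + 47 = 66 \cdot 66 + 47 = 4356 + 47 = 4403$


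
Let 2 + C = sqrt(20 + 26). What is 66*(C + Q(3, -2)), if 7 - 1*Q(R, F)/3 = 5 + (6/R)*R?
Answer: -924 + 66*sqrt(46) ≈ -476.37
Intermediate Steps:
C = -2 + sqrt(46) (C = -2 + sqrt(20 + 26) = -2 + sqrt(46) ≈ 4.7823)
Q(R, F) = -12 (Q(R, F) = 21 - 3*(5 + (6/R)*R) = 21 - 3*(5 + 6) = 21 - 3*11 = 21 - 33 = -12)
66*(C + Q(3, -2)) = 66*((-2 + sqrt(46)) - 12) = 66*(-14 + sqrt(46)) = -924 + 66*sqrt(46)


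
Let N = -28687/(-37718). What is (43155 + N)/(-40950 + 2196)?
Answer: -1627748977/1461723372 ≈ -1.1136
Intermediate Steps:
N = 28687/37718 (N = -28687*(-1/37718) = 28687/37718 ≈ 0.76056)
(43155 + N)/(-40950 + 2196) = (43155 + 28687/37718)/(-40950 + 2196) = (1627748977/37718)/(-38754) = (1627748977/37718)*(-1/38754) = -1627748977/1461723372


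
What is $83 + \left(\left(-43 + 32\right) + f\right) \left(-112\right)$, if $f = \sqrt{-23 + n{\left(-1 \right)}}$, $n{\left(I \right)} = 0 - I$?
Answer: $1315 - 112 i \sqrt{22} \approx 1315.0 - 525.33 i$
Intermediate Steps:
$n{\left(I \right)} = - I$
$f = i \sqrt{22}$ ($f = \sqrt{-23 - -1} = \sqrt{-23 + 1} = \sqrt{-22} = i \sqrt{22} \approx 4.6904 i$)
$83 + \left(\left(-43 + 32\right) + f\right) \left(-112\right) = 83 + \left(\left(-43 + 32\right) + i \sqrt{22}\right) \left(-112\right) = 83 + \left(-11 + i \sqrt{22}\right) \left(-112\right) = 83 + \left(1232 - 112 i \sqrt{22}\right) = 1315 - 112 i \sqrt{22}$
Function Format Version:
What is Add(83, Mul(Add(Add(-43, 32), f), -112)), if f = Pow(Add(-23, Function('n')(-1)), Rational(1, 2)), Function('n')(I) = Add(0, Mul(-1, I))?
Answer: Add(1315, Mul(-112, I, Pow(22, Rational(1, 2)))) ≈ Add(1315.0, Mul(-525.33, I))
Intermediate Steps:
Function('n')(I) = Mul(-1, I)
f = Mul(I, Pow(22, Rational(1, 2))) (f = Pow(Add(-23, Mul(-1, -1)), Rational(1, 2)) = Pow(Add(-23, 1), Rational(1, 2)) = Pow(-22, Rational(1, 2)) = Mul(I, Pow(22, Rational(1, 2))) ≈ Mul(4.6904, I))
Add(83, Mul(Add(Add(-43, 32), f), -112)) = Add(83, Mul(Add(Add(-43, 32), Mul(I, Pow(22, Rational(1, 2)))), -112)) = Add(83, Mul(Add(-11, Mul(I, Pow(22, Rational(1, 2)))), -112)) = Add(83, Add(1232, Mul(-112, I, Pow(22, Rational(1, 2))))) = Add(1315, Mul(-112, I, Pow(22, Rational(1, 2))))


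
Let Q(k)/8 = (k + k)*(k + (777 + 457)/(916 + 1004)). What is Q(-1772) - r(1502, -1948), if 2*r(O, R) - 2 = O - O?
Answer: 753322814/15 ≈ 5.0222e+7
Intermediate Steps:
r(O, R) = 1 (r(O, R) = 1 + (O - O)/2 = 1 + (½)*0 = 1 + 0 = 1)
Q(k) = 16*k*(617/960 + k) (Q(k) = 8*((k + k)*(k + (777 + 457)/(916 + 1004))) = 8*((2*k)*(k + 1234/1920)) = 8*((2*k)*(k + 1234*(1/1920))) = 8*((2*k)*(k + 617/960)) = 8*((2*k)*(617/960 + k)) = 8*(2*k*(617/960 + k)) = 16*k*(617/960 + k))
Q(-1772) - r(1502, -1948) = (1/60)*(-1772)*(617 + 960*(-1772)) - 1*1 = (1/60)*(-1772)*(617 - 1701120) - 1 = (1/60)*(-1772)*(-1700503) - 1 = 753322829/15 - 1 = 753322814/15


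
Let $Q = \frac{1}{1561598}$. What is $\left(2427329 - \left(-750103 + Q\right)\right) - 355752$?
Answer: $\frac{4406329844639}{1561598} \approx 2.8217 \cdot 10^{6}$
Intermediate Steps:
$Q = \frac{1}{1561598} \approx 6.4037 \cdot 10^{-7}$
$\left(2427329 - \left(-750103 + Q\right)\right) - 355752 = \left(2427329 + \left(750103 - \frac{1}{1561598}\right)\right) - 355752 = \left(2427329 + \frac{1171359344593}{1561598}\right) - 355752 = \frac{4961871456335}{1561598} - 355752 = \frac{4406329844639}{1561598}$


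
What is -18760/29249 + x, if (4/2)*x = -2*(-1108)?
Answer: 32389132/29249 ≈ 1107.4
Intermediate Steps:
x = 1108 (x = (-2*(-1108))/2 = (½)*2216 = 1108)
-18760/29249 + x = -18760/29249 + 1108 = 32389132/29249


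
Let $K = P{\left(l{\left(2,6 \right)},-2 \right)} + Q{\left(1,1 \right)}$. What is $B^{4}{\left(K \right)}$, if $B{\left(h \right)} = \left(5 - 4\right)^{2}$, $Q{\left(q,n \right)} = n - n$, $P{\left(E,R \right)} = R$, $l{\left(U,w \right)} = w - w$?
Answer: $1$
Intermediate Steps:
$l{\left(U,w \right)} = 0$
$Q{\left(q,n \right)} = 0$
$K = -2$ ($K = -2 + 0 = -2$)
$B{\left(h \right)} = 1$ ($B{\left(h \right)} = 1^{2} = 1$)
$B^{4}{\left(K \right)} = 1^{4} = 1$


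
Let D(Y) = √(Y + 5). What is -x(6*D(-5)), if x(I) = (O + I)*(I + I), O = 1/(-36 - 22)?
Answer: 0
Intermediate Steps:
O = -1/58 (O = 1/(-58) = -1/58 ≈ -0.017241)
D(Y) = √(5 + Y)
x(I) = 2*I*(-1/58 + I) (x(I) = (-1/58 + I)*(I + I) = (-1/58 + I)*(2*I) = 2*I*(-1/58 + I))
-x(6*D(-5)) = -6*√(5 - 5)*(-1 + 58*(6*√(5 - 5)))/29 = -6*√0*(-1 + 58*(6*√0))/29 = -6*0*(-1 + 58*(6*0))/29 = -0*(-1 + 58*0)/29 = -0*(-1 + 0)/29 = -0*(-1)/29 = -1*0 = 0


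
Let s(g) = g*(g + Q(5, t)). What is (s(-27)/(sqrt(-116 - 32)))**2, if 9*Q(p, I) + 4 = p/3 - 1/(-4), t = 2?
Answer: -8649481/2368 ≈ -3652.7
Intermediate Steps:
Q(p, I) = -5/12 + p/27 (Q(p, I) = -4/9 + (p/3 - 1/(-4))/9 = -4/9 + (p*(1/3) - 1*(-1/4))/9 = -4/9 + (p/3 + 1/4)/9 = -4/9 + (1/4 + p/3)/9 = -4/9 + (1/36 + p/27) = -5/12 + p/27)
s(g) = g*(-25/108 + g) (s(g) = g*(g + (-5/12 + (1/27)*5)) = g*(g + (-5/12 + 5/27)) = g*(g - 25/108) = g*(-25/108 + g))
(s(-27)/(sqrt(-116 - 32)))**2 = (((1/108)*(-27)*(-25 + 108*(-27)))/(sqrt(-116 - 32)))**2 = (((1/108)*(-27)*(-25 - 2916))/(sqrt(-148)))**2 = (((1/108)*(-27)*(-2941))/((2*I*sqrt(37))))**2 = (2941*(-I*sqrt(37)/74)/4)**2 = (-2941*I*sqrt(37)/296)**2 = -8649481/2368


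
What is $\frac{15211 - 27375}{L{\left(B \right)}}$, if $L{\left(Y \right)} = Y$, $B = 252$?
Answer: $- \frac{3041}{63} \approx -48.27$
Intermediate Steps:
$\frac{15211 - 27375}{L{\left(B \right)}} = \frac{15211 - 27375}{252} = \left(15211 - 27375\right) \frac{1}{252} = \left(-12164\right) \frac{1}{252} = - \frac{3041}{63}$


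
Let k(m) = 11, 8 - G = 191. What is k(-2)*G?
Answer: -2013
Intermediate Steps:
G = -183 (G = 8 - 1*191 = 8 - 191 = -183)
k(-2)*G = 11*(-183) = -2013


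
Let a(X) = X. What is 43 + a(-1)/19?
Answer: 816/19 ≈ 42.947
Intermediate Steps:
43 + a(-1)/19 = 43 - 1/19 = 816/19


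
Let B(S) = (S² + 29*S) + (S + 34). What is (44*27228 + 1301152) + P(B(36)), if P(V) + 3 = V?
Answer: 2501591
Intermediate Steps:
B(S) = 34 + S² + 30*S (B(S) = (S² + 29*S) + (34 + S) = 34 + S² + 30*S)
P(V) = -3 + V
(44*27228 + 1301152) + P(B(36)) = (44*27228 + 1301152) + (-3 + (34 + 36² + 30*36)) = (1198032 + 1301152) + (-3 + (34 + 1296 + 1080)) = 2499184 + (-3 + 2410) = 2499184 + 2407 = 2501591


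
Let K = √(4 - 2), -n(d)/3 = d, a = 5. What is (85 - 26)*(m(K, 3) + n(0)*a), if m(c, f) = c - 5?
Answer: -295 + 59*√2 ≈ -211.56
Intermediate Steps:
n(d) = -3*d
K = √2 ≈ 1.4142
m(c, f) = -5 + c
(85 - 26)*(m(K, 3) + n(0)*a) = (85 - 26)*((-5 + √2) - 3*0*5) = 59*((-5 + √2) + 0*5) = 59*((-5 + √2) + 0) = 59*(-5 + √2) = -295 + 59*√2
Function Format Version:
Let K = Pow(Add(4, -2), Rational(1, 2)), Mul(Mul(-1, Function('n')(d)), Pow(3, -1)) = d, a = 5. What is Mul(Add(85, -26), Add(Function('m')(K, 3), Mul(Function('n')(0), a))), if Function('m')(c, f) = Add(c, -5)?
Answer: Add(-295, Mul(59, Pow(2, Rational(1, 2)))) ≈ -211.56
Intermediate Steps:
Function('n')(d) = Mul(-3, d)
K = Pow(2, Rational(1, 2)) ≈ 1.4142
Function('m')(c, f) = Add(-5, c)
Mul(Add(85, -26), Add(Function('m')(K, 3), Mul(Function('n')(0), a))) = Mul(Add(85, -26), Add(Add(-5, Pow(2, Rational(1, 2))), Mul(Mul(-3, 0), 5))) = Mul(59, Add(Add(-5, Pow(2, Rational(1, 2))), Mul(0, 5))) = Mul(59, Add(Add(-5, Pow(2, Rational(1, 2))), 0)) = Mul(59, Add(-5, Pow(2, Rational(1, 2)))) = Add(-295, Mul(59, Pow(2, Rational(1, 2))))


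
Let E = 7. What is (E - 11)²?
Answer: 16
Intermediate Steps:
(E - 11)² = (7 - 11)² = (-4)² = 16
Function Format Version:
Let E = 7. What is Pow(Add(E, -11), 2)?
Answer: 16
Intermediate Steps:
Pow(Add(E, -11), 2) = Pow(Add(7, -11), 2) = Pow(-4, 2) = 16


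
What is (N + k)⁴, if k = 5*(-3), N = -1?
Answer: 65536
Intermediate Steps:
k = -15
(N + k)⁴ = (-1 - 15)⁴ = (-16)⁴ = 65536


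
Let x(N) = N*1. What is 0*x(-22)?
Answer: 0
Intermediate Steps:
x(N) = N
0*x(-22) = 0*(-22) = 0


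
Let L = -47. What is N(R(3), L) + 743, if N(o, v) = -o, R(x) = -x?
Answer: 746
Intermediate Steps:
N(R(3), L) + 743 = -(-1)*3 + 743 = -1*(-3) + 743 = 3 + 743 = 746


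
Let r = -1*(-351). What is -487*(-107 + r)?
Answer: -118828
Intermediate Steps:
r = 351
-487*(-107 + r) = -487*(-107 + 351) = -487*244 = -118828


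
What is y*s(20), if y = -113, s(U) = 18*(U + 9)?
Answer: -58986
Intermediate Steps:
s(U) = 162 + 18*U (s(U) = 18*(9 + U) = 162 + 18*U)
y*s(20) = -113*(162 + 18*20) = -113*(162 + 360) = -113*522 = -58986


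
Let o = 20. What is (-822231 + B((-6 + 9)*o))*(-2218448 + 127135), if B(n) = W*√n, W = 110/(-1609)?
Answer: 1719542379303 + 460088860*√15/1609 ≈ 1.7195e+12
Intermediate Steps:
W = -110/1609 (W = 110*(-1/1609) = -110/1609 ≈ -0.068365)
B(n) = -110*√n/1609
(-822231 + B((-6 + 9)*o))*(-2218448 + 127135) = (-822231 - 110*2*√5*√(-6 + 9)/1609)*(-2218448 + 127135) = (-822231 - 110*2*√15/1609)*(-2091313) = (-822231 - 220*√15/1609)*(-2091313) = 1719542379303 + 460088860*√15/1609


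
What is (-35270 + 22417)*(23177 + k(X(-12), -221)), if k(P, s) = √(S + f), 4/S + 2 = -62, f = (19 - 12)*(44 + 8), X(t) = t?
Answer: -297893981 - 38559*√647/4 ≈ -2.9814e+8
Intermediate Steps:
f = 364 (f = 7*52 = 364)
S = -1/16 (S = 4/(-2 - 62) = 4/(-64) = 4*(-1/64) = -1/16 ≈ -0.062500)
k(P, s) = 3*√647/4 (k(P, s) = √(-1/16 + 364) = √(5823/16) = 3*√647/4)
(-35270 + 22417)*(23177 + k(X(-12), -221)) = (-35270 + 22417)*(23177 + 3*√647/4) = -12853*(23177 + 3*√647/4) = -297893981 - 38559*√647/4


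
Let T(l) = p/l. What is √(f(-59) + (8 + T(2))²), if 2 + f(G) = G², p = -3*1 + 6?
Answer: √14277/2 ≈ 59.743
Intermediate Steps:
p = 3 (p = -3 + 6 = 3)
T(l) = 3/l
f(G) = -2 + G²
√(f(-59) + (8 + T(2))²) = √((-2 + (-59)²) + (8 + 3/2)²) = √((-2 + 3481) + (8 + 3*(½))²) = √(3479 + (8 + 3/2)²) = √(3479 + (19/2)²) = √(3479 + 361/4) = √(14277/4) = √14277/2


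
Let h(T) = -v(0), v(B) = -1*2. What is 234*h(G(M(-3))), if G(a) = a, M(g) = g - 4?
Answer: 468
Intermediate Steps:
v(B) = -2
M(g) = -4 + g
h(T) = 2 (h(T) = -1*(-2) = 2)
234*h(G(M(-3))) = 234*2 = 468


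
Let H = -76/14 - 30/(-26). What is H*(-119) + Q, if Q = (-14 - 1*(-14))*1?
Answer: 6613/13 ≈ 508.69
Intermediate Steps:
Q = 0 (Q = (-14 + 14)*1 = 0*1 = 0)
H = -389/91 (H = -76*1/14 - 30*(-1/26) = -38/7 + 15/13 = -389/91 ≈ -4.2747)
H*(-119) + Q = -389/91*(-119) + 0 = 6613/13 + 0 = 6613/13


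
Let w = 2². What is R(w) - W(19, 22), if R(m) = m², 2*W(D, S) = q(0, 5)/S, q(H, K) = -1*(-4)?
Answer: 175/11 ≈ 15.909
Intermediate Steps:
w = 4
q(H, K) = 4
W(D, S) = 2/S (W(D, S) = (4/S)/2 = 2/S)
R(w) - W(19, 22) = 4² - 2/22 = 16 - 2/22 = 16 - 1*1/11 = 16 - 1/11 = 175/11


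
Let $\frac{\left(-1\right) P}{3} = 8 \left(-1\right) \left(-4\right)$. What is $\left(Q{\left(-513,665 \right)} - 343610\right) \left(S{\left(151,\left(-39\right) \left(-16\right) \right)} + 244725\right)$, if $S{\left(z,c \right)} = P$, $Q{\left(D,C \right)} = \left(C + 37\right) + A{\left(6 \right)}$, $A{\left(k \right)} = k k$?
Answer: $-83876434488$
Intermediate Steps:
$A{\left(k \right)} = k^{2}$
$P = -96$ ($P = - 3 \cdot 8 \left(-1\right) \left(-4\right) = - 3 \left(\left(-8\right) \left(-4\right)\right) = \left(-3\right) 32 = -96$)
$Q{\left(D,C \right)} = 73 + C$ ($Q{\left(D,C \right)} = \left(C + 37\right) + 6^{2} = \left(37 + C\right) + 36 = 73 + C$)
$S{\left(z,c \right)} = -96$
$\left(Q{\left(-513,665 \right)} - 343610\right) \left(S{\left(151,\left(-39\right) \left(-16\right) \right)} + 244725\right) = \left(\left(73 + 665\right) - 343610\right) \left(-96 + 244725\right) = \left(738 - 343610\right) 244629 = \left(-342872\right) 244629 = -83876434488$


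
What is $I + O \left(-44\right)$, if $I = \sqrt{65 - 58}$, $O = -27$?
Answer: $1188 + \sqrt{7} \approx 1190.6$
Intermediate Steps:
$I = \sqrt{7} \approx 2.6458$
$I + O \left(-44\right) = \sqrt{7} - -1188 = \sqrt{7} + 1188 = 1188 + \sqrt{7}$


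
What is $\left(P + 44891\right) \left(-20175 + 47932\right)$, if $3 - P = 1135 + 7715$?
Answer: $1000473308$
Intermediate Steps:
$P = -8847$ ($P = 3 - \left(1135 + 7715\right) = 3 - 8850 = -8847$)
$\left(P + 44891\right) \left(-20175 + 47932\right) = \left(-8847 + 44891\right) \left(-20175 + 47932\right) = 36044 \cdot 27757 = 1000473308$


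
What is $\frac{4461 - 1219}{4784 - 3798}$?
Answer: $\frac{1621}{493} \approx 3.288$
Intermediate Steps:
$\frac{4461 - 1219}{4784 - 3798} = \frac{3242}{986} = 3242 \cdot \frac{1}{986} = \frac{1621}{493}$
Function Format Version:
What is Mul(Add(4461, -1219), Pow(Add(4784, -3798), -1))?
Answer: Rational(1621, 493) ≈ 3.2880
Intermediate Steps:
Mul(Add(4461, -1219), Pow(Add(4784, -3798), -1)) = Mul(3242, Pow(986, -1)) = Mul(3242, Rational(1, 986)) = Rational(1621, 493)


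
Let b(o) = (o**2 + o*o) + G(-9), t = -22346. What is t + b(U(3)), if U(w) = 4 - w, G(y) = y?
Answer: -22353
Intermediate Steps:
b(o) = -9 + 2*o**2 (b(o) = (o**2 + o*o) - 9 = (o**2 + o**2) - 9 = 2*o**2 - 9 = -9 + 2*o**2)
t + b(U(3)) = -22346 + (-9 + 2*(4 - 1*3)**2) = -22346 + (-9 + 2*(4 - 3)**2) = -22346 + (-9 + 2*1**2) = -22346 + (-9 + 2*1) = -22346 + (-9 + 2) = -22346 - 7 = -22353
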